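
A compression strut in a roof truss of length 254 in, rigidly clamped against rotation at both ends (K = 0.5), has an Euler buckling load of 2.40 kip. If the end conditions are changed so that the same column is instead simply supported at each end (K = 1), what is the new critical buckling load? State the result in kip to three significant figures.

P_cr ∝ 1/K², so P_cr,new = P_cr,old × (K_old/K_new)² = 2.40 × (0.5/1)²
= 2.40 × 0.2500 = 0.600 kip

P_cr ≈ 0.600 kip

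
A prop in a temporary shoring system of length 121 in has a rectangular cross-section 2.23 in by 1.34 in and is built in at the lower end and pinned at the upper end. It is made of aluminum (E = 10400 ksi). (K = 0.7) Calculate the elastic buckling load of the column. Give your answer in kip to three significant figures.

Buckling occurs about the weak axis: I_min = h·b³/12 with b = 1.34 in (the shorter side).
I_min = 2.23×1.34³/12 = 0.4471 in⁴
Effective length L_e = K·L = 0.7 × 121 = 84.70 in
P_cr = π²EI / L_e² = π² × 10400×10³ × 0.4471 / 84.70² = 6.397×10^3 lb

P_cr ≈ 6.40 kip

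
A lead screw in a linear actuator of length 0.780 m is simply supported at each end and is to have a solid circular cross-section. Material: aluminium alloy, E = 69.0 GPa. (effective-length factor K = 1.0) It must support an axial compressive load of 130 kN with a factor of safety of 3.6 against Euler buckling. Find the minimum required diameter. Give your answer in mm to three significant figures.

d ≈ 54.0 mm

Required P_cr = n·P = 3.6 × 130 = 468.0 kN
L_e = K·L = 1 × 0.780 = 0.7800 m
Required I = P_cr·L_e²/(π²E) = 4.680×10^5 × 0.7800² / (π² × 6.90×10^10) = 4.181×10^-7 m⁴
I_req = 4.181×10^5 mm⁴
Solid circle: I = πd⁴/64  ⇒  d = (64I/π)^(1/4) = (64×4.181×10^5/π)^(1/4) = 54.0 mm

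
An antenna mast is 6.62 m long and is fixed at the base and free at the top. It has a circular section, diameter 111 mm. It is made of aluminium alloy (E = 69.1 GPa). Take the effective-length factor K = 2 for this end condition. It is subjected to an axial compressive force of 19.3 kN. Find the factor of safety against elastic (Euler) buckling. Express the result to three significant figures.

n ≈ 1.50

I = πd⁴/64 = π×111⁴/64 = 7.452×10^6 mm⁴
I = 7.452×10^6 mm⁴ = 7.452×10^-6 m⁴
Effective length L_e = K·L = 2 × 6.62 = 13.24 m
P_cr = π²EI / L_e² = π² × 69.1×10⁹ × 7.452×10^-6 / 13.24² = 2.899×10^4 N
Factor of safety n = P_cr / P = 28.991 / 19.3 = 1.50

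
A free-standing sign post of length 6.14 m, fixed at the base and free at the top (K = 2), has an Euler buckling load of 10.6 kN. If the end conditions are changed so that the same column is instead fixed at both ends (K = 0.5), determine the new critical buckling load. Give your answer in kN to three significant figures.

P_cr ∝ 1/K², so P_cr,new = P_cr,old × (K_old/K_new)² = 10.6 × (2/0.5)²
= 10.6 × 16.00 = 170 kN

P_cr ≈ 170 kN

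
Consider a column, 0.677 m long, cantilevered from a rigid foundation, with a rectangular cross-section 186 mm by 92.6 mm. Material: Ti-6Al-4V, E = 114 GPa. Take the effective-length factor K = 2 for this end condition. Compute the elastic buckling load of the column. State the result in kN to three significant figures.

Buckling occurs about the weak axis: I_min = h·b³/12 with b = 92.6 mm (the shorter side).
I_min = 186×92.6³/12 = 1.231×10^7 mm⁴
I = 1.231×10^7 mm⁴ = 1.231×10^-5 m⁴
Effective length L_e = K·L = 2 × 0.677 = 1.354 m
P_cr = π²EI / L_e² = π² × 114×10⁹ × 1.231×10^-5 / 1.354² = 7.553×10^6 N

P_cr ≈ 7550 kN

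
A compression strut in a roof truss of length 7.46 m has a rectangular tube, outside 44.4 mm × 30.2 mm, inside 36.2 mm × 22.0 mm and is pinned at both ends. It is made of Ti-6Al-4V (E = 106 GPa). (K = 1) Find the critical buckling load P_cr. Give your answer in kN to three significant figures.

Weak-axis I_min = (h_o·b_o³ − h_i·b_i³)/12 with b_o = 30.2, b_i = 22.00 mm (shorter outer/inner sides).
I_min = (44.4×30.2³ − 36.20×22.00³)/12 = 6.979×10^4 mm⁴
I = 6.979×10^4 mm⁴ = 6.979×10^-8 m⁴
Effective length L_e = K·L = 1 × 7.46 = 7.460 m
P_cr = π²EI / L_e² = π² × 106×10⁹ × 6.979×10^-8 / 7.460² = 1.312×10^3 N

P_cr ≈ 1.31 kN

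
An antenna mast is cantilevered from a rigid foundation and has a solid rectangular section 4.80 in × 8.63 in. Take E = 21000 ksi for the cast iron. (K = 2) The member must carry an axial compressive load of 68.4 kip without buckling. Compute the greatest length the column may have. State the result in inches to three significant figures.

Buckling occurs about the weak axis: I_min = h·b³/12 with b = 4.80 in (the shorter side).
I_min = 8.63×4.80³/12 = 79.53 in⁴
At the buckling limit P_cr = P = 6.840×10^4 lb
From P_cr = π²EI/(K·L)²:  L = (1/K)·√(π²EI/P_cr) = (1/2)·√(π²×2.10×10^7×79.53/6.840×10^4)
L = 245 in

L_max ≈ 245 in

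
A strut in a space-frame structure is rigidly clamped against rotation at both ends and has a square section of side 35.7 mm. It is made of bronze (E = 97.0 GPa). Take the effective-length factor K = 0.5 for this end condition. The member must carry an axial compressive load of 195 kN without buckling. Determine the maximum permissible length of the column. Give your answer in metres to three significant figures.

I = a⁴/12 = 35.7⁴/12 = 1.354×10^5 mm⁴
I = 1.354×10^-7 m⁴
At the buckling limit P_cr = P = 1.950×10^5 N
From P_cr = π²EI/(K·L)²:  L = (1/K)·√(π²EI/P_cr) = (1/0.5)·√(π²×9.70×10^10×1.354×10^-7/1.950×10^5)
L = 1.63 m

L_max ≈ 1.63 m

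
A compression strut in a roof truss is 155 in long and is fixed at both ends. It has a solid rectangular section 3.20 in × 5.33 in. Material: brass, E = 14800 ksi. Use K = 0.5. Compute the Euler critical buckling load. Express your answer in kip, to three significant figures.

Buckling occurs about the weak axis: I_min = h·b³/12 with b = 3.20 in (the shorter side).
I_min = 5.33×3.20³/12 = 14.55 in⁴
Effective length L_e = K·L = 0.5 × 155 = 77.50 in
P_cr = π²EI / L_e² = π² × 14800×10³ × 14.55 / 77.50² = 3.540×10^5 lb

P_cr ≈ 354 kip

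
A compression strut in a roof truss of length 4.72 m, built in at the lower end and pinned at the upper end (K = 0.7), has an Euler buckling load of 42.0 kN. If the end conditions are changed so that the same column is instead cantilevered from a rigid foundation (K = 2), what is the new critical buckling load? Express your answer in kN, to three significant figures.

P_cr ∝ 1/K², so P_cr,new = P_cr,old × (K_old/K_new)² = 42.0 × (0.7/2)²
= 42.0 × 0.1225 = 5.14 kN

P_cr ≈ 5.14 kN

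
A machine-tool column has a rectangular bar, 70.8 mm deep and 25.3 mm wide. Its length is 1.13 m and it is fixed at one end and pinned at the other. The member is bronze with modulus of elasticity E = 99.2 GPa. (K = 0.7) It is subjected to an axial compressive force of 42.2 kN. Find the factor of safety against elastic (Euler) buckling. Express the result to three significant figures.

Buckling occurs about the weak axis: I_min = h·b³/12 with b = 25.3 mm (the shorter side).
I_min = 70.8×25.3³/12 = 9.555×10^4 mm⁴
I = 9.555×10^4 mm⁴ = 9.555×10^-8 m⁴
Effective length L_e = K·L = 0.7 × 1.13 = 0.7910 m
P_cr = π²EI / L_e² = π² × 99.2×10⁹ × 9.555×10^-8 / 0.7910² = 1.495×10^5 N
Factor of safety n = P_cr / P = 149.51 / 42.2 = 3.54

n ≈ 3.54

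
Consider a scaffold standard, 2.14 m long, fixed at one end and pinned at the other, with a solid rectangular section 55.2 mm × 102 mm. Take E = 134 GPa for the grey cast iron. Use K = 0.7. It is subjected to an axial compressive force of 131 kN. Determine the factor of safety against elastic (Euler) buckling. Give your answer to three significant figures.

Buckling occurs about the weak axis: I_min = h·b³/12 with b = 55.2 mm (the shorter side).
I_min = 102×55.2³/12 = 1.430×10^6 mm⁴
I = 1.430×10^6 mm⁴ = 1.430×10^-6 m⁴
Effective length L_e = K·L = 0.7 × 2.14 = 1.498 m
P_cr = π²EI / L_e² = π² × 134×10⁹ × 1.430×10^-6 / 1.498² = 8.426×10^5 N
Factor of safety n = P_cr / P = 842.59 / 131 = 6.43

n ≈ 6.43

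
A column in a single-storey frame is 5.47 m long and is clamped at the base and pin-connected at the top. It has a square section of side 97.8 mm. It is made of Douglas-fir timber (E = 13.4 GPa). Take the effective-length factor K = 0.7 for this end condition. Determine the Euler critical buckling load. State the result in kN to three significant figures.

I = a⁴/12 = 97.8⁴/12 = 7.624×10^6 mm⁴
I = 7.624×10^6 mm⁴ = 7.624×10^-6 m⁴
Effective length L_e = K·L = 0.7 × 5.47 = 3.829 m
P_cr = π²EI / L_e² = π² × 13.4×10⁹ × 7.624×10^-6 / 3.829² = 6.877×10^4 N

P_cr ≈ 68.8 kN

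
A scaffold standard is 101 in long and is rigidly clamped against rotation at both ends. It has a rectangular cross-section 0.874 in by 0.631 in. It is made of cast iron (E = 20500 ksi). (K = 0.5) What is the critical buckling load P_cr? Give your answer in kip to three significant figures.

P_cr ≈ 1.45 kip

Buckling occurs about the weak axis: I_min = h·b³/12 with b = 0.631 in (the shorter side).
I_min = 0.874×0.631³/12 = 1.830×10^-2 in⁴
Effective length L_e = K·L = 0.5 × 101 = 50.50 in
P_cr = π²EI / L_e² = π² × 20500×10³ × 1.830×10^-2 / 50.50² = 1.452×10^3 lb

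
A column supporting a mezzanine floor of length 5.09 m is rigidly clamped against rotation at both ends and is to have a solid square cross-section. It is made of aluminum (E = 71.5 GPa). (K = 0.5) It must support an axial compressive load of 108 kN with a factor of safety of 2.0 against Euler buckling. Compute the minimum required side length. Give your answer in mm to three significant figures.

a ≈ 69.8 mm

Required P_cr = n·P = 2.0 × 108 = 216.0 kN
L_e = K·L = 0.5 × 5.09 = 2.545 m
Required I = P_cr·L_e²/(π²E) = 2.160×10^5 × 2.545² / (π² × 7.15×10^10) = 1.983×10^-6 m⁴
I_req = 1.983×10^6 mm⁴
Solid square: I = a⁴/12  ⇒  a = (12I)^(1/4) = (12×1.983×10^6)^(1/4) = 69.8 mm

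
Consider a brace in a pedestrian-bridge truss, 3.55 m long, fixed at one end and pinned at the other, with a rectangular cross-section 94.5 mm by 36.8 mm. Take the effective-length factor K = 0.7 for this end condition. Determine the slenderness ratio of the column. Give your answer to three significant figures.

For a rectangle r_min = b/√12 = 36.8/√12 = 10.62 mm
L_e = K·L = 0.7 × 3.55 m = 2.485 m = 2485.0 mm
λ = L_e / r_min = 2485.0 / 10.62 = 234

λ ≈ 234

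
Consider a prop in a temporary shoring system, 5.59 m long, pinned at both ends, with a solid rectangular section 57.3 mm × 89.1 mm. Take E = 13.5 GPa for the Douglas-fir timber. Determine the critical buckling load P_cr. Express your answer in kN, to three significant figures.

P_cr ≈ 5.96 kN

Buckling occurs about the weak axis: I_min = h·b³/12 with b = 57.3 mm (the shorter side).
I_min = 89.1×57.3³/12 = 1.397×10^6 mm⁴
I = 1.397×10^6 mm⁴ = 1.397×10^-6 m⁴
Effective length L_e = K·L = 1 × 5.59 = 5.590 m
P_cr = π²EI / L_e² = π² × 13.5×10⁹ × 1.397×10^-6 / 5.590² = 5.956×10^3 N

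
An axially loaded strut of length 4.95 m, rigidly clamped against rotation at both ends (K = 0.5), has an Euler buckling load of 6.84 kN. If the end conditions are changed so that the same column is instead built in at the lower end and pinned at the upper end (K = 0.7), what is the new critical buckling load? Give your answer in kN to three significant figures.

P_cr ∝ 1/K², so P_cr,new = P_cr,old × (K_old/K_new)² = 6.84 × (0.5/0.7)²
= 6.84 × 0.5102 = 3.49 kN

P_cr ≈ 3.49 kN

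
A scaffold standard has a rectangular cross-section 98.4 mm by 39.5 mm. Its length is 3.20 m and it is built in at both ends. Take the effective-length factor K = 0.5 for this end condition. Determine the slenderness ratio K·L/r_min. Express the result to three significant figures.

For a rectangle r_min = b/√12 = 39.5/√12 = 11.40 mm
L_e = K·L = 0.5 × 3.20 m = 1.600 m = 1600.0 mm
λ = L_e / r_min = 1600.0 / 11.40 = 140

λ ≈ 140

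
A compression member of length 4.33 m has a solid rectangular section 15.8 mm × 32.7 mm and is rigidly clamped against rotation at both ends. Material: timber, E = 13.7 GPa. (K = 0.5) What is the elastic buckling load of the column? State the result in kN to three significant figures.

Buckling occurs about the weak axis: I_min = h·b³/12 with b = 15.8 mm (the shorter side).
I_min = 32.7×15.8³/12 = 1.075×10^4 mm⁴
I = 1.075×10^4 mm⁴ = 1.075×10^-8 m⁴
Effective length L_e = K·L = 0.5 × 4.33 = 2.165 m
P_cr = π²EI / L_e² = π² × 13.7×10⁹ × 1.075×10^-8 / 2.165² = 310.1 N

P_cr ≈ 0.310 kN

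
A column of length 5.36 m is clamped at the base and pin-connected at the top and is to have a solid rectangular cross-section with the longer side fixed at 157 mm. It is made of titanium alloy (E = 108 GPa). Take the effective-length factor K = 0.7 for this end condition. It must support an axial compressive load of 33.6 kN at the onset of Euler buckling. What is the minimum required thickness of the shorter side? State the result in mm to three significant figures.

b ≈ 32.4 mm

L_e = K·L = 0.7 × 5.36 = 3.752 m
Required I = P_cr·L_e²/(π²E) = 3.360×10^4 × 3.752² / (π² × 1.08×10^11) = 4.438×10^-7 m⁴
I_req = 4.438×10^5 mm⁴
Rectangle, weak axis: I_min = h·b³/12 with h = 157 mm fixed  ⇒  b = (12I/h)^(1/3) = 32.4 mm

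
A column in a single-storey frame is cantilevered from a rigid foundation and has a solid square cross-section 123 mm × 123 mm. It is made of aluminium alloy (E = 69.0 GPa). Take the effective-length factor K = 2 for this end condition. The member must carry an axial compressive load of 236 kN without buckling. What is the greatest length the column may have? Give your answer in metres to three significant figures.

I = a⁴/12 = 123⁴/12 = 1.907×10^7 mm⁴
I = 1.907×10^-5 m⁴
At the buckling limit P_cr = P = 2.360×10^5 N
From P_cr = π²EI/(K·L)²:  L = (1/K)·√(π²EI/P_cr) = (1/2)·√(π²×6.90×10^10×1.907×10^-5/2.360×10^5)
L = 3.71 m

L_max ≈ 3.71 m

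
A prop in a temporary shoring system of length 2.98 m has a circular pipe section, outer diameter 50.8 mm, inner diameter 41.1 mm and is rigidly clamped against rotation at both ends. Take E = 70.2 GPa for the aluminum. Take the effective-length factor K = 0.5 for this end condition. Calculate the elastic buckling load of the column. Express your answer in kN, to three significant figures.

P_cr ≈ 58.3 kN

d_o = 50.8 mm, d_i = 41.1 mm
I = π(d_o⁴ − d_i⁴)/64 = π(50.8⁴ − 41.10⁴)/64 = 1.868×10^5 mm⁴
I = 1.868×10^5 mm⁴ = 1.868×10^-7 m⁴
Effective length L_e = K·L = 0.5 × 2.98 = 1.490 m
P_cr = π²EI / L_e² = π² × 70.2×10⁹ × 1.868×10^-7 / 1.490² = 5.831×10^4 N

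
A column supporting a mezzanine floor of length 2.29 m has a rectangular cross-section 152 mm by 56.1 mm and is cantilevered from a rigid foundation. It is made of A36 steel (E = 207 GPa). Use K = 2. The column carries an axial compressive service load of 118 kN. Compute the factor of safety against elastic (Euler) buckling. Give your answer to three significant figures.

n ≈ 1.85

Buckling occurs about the weak axis: I_min = h·b³/12 with b = 56.1 mm (the shorter side).
I_min = 152×56.1³/12 = 2.236×10^6 mm⁴
I = 2.236×10^6 mm⁴ = 2.236×10^-6 m⁴
Effective length L_e = K·L = 2 × 2.29 = 4.580 m
P_cr = π²EI / L_e² = π² × 207×10⁹ × 2.236×10^-6 / 4.580² = 2.178×10^5 N
Factor of safety n = P_cr / P = 217.82 / 118 = 1.85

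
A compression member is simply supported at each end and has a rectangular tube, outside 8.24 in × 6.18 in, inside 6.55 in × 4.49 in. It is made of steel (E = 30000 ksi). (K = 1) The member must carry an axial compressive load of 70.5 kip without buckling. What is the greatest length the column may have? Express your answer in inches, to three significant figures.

L_max ≈ 688 in

Weak-axis I_min = (h_o·b_o³ − h_i·b_i³)/12 with b_o = 6.18, b_i = 4.490 in (shorter outer/inner sides).
I_min = (8.24×6.18³ − 6.550×4.490³)/12 = 112.7 in⁴
At the buckling limit P_cr = P = 7.050×10^4 lb
From P_cr = π²EI/(K·L)²:  L = (1/K)·√(π²EI/P_cr) = (1/1)·√(π²×3.00×10^7×112.7/7.050×10^4)
L = 688 in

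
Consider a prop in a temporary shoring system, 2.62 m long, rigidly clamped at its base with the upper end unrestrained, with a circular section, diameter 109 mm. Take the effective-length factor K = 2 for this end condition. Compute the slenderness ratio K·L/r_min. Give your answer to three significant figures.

I = πd⁴/64 = π×109⁴/64 = 6.929×10^6 mm⁴
A = 9.331×10^3 mm²;  r_min = √(I/A) = √(6.929×10^6/9.331×10^3) = 27.25 mm
L_e = K·L = 2 × 2.62 m = 5.240 m = 5240.0 mm
λ = L_e / r_min = 5240.0 / 27.25 = 192

λ ≈ 192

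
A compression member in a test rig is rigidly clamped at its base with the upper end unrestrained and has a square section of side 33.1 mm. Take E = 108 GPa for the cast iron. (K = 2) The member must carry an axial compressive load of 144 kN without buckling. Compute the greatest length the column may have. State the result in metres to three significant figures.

L_max ≈ 0.430 m

I = a⁴/12 = 33.1⁴/12 = 1.000×10^5 mm⁴
I = 1.000×10^-7 m⁴
At the buckling limit P_cr = P = 1.440×10^5 N
From P_cr = π²EI/(K·L)²:  L = (1/K)·√(π²EI/P_cr) = (1/2)·√(π²×1.08×10^11×1.000×10^-7/1.440×10^5)
L = 0.430 m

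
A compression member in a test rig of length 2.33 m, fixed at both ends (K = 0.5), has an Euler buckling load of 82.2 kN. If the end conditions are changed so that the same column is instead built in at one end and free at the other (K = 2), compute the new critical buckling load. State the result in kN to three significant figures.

P_cr ≈ 5.14 kN

P_cr ∝ 1/K², so P_cr,new = P_cr,old × (K_old/K_new)² = 82.2 × (0.5/2)²
= 82.2 × 0.06250 = 5.14 kN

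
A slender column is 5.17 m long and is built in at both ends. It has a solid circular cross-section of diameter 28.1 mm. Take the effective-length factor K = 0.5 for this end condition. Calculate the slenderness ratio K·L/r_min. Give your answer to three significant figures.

I = πd⁴/64 = π×28.1⁴/64 = 3.061×10^4 mm⁴
A = 620.2 mm²;  r_min = √(I/A) = √(3.061×10^4/620.2) = 7.025 mm
L_e = K·L = 0.5 × 5.17 m = 2.585 m = 2585.0 mm
λ = L_e / r_min = 2585.0 / 7.025 = 368

λ ≈ 368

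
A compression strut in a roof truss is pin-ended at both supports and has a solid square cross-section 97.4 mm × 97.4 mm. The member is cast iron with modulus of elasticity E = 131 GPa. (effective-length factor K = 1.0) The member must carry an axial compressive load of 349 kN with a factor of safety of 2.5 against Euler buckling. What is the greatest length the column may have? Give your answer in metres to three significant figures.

L_max ≈ 3.33 m

I = a⁴/12 = 97.4⁴/12 = 7.500×10^6 mm⁴
I = 7.500×10^-6 m⁴
Required critical load P_cr = n·P = 2.5 × 349 = 872.5 kN = 8.725×10^5 N
From P_cr = π²EI/(K·L)²:  L = (1/K)·√(π²EI/P_cr) = (1/1)·√(π²×1.31×10^11×7.500×10^-6/8.725×10^5)
L = 3.33 m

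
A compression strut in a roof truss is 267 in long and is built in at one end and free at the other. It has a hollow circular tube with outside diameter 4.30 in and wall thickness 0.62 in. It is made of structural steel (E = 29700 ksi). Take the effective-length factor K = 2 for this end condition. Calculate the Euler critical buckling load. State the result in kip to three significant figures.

Inner diameter d_i = 4.30 − 2×0.62 = 3.060 in
I = π(d_o⁴ − d_i⁴)/64 = π(4.30⁴ − 3.060⁴)/64 = 12.48 in⁴
Effective length L_e = K·L = 2 × 267 = 534.0 in
P_cr = π²EI / L_e² = π² × 29700×10³ × 12.48 / 534.0² = 1.283×10^4 lb

P_cr ≈ 12.8 kip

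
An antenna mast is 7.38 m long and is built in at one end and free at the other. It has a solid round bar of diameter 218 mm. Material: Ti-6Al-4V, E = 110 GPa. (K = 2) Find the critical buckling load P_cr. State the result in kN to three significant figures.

P_cr ≈ 552 kN

I = πd⁴/64 = π×218⁴/64 = 1.109×10^8 mm⁴
I = 1.109×10^8 mm⁴ = 1.109×10^-4 m⁴
Effective length L_e = K·L = 2 × 7.38 = 14.76 m
P_cr = π²EI / L_e² = π² × 110×10⁹ × 1.109×10^-4 / 14.76² = 5.525×10^5 N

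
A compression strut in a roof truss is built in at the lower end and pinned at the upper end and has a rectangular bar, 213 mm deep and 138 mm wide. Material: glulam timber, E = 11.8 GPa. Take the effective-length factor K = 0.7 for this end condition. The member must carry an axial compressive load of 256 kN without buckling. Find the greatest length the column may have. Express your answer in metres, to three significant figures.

L_max ≈ 6.58 m

Buckling occurs about the weak axis: I_min = h·b³/12 with b = 138 mm (the shorter side).
I_min = 213×138³/12 = 4.665×10^7 mm⁴
I = 4.665×10^-5 m⁴
At the buckling limit P_cr = P = 2.560×10^5 N
From P_cr = π²EI/(K·L)²:  L = (1/K)·√(π²EI/P_cr) = (1/0.7)·√(π²×1.18×10^10×4.665×10^-5/2.560×10^5)
L = 6.58 m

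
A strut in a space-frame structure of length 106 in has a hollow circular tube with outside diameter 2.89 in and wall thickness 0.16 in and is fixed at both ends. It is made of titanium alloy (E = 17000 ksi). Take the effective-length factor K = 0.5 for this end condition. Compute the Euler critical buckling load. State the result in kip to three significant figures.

P_cr ≈ 76.6 kip

Inner diameter d_i = 2.89 − 2×0.16 = 2.570 in
I = π(d_o⁴ − d_i⁴)/64 = π(2.89⁴ − 2.570⁴)/64 = 1.283 in⁴
Effective length L_e = K·L = 0.5 × 106 = 53.00 in
P_cr = π²EI / L_e² = π² × 17000×10³ × 1.283 / 53.00² = 7.662×10^4 lb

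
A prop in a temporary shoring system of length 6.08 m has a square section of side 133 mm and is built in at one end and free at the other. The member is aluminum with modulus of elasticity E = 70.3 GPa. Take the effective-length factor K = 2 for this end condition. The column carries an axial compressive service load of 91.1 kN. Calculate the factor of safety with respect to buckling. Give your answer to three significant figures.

I = a⁴/12 = 133⁴/12 = 2.608×10^7 mm⁴
I = 2.608×10^7 mm⁴ = 2.608×10^-5 m⁴
Effective length L_e = K·L = 2 × 6.08 = 12.16 m
P_cr = π²EI / L_e² = π² × 70.3×10⁹ × 2.608×10^-5 / 12.16² = 1.224×10^5 N
Factor of safety n = P_cr / P = 122.35 / 91.1 = 1.34

n ≈ 1.34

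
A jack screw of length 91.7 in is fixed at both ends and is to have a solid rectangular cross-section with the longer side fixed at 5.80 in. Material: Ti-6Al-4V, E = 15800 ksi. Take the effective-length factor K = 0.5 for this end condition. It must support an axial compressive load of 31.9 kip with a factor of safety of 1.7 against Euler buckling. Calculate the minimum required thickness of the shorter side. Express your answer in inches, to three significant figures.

Required P_cr = n·P = 1.7 × 31.9 = 54.23 kip
L_e = K·L = 0.5 × 91.7 = 45.85 in
Required I = P_cr·L_e²/(π²E) = 5.423×10^4 × 45.85² / (π² × 1.58×10^7) = 0.7311 in⁴
Rectangle, weak axis: I_min = h·b³/12 with h = 5.80 in fixed  ⇒  b = (12I/h)^(1/3) = 1.15 in

b ≈ 1.15 in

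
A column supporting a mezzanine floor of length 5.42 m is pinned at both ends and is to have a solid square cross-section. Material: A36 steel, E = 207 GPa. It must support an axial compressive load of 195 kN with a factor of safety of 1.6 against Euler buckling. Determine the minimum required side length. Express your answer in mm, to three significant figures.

a ≈ 85.7 mm

Required P_cr = n·P = 1.6 × 195 = 312.0 kN
L_e = K·L = 1 × 5.42 = 5.420 m
Required I = P_cr·L_e²/(π²E) = 3.120×10^5 × 5.420² / (π² × 2.07×10^11) = 4.486×10^-6 m⁴
I_req = 4.486×10^6 mm⁴
Solid square: I = a⁴/12  ⇒  a = (12I)^(1/4) = (12×4.486×10^6)^(1/4) = 85.7 mm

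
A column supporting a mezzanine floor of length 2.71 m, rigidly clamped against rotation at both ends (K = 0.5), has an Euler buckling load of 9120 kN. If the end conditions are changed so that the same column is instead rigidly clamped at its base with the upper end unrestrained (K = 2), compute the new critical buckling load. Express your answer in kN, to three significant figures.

P_cr ≈ 570 kN

P_cr ∝ 1/K², so P_cr,new = P_cr,old × (K_old/K_new)² = 9120 × (0.5/2)²
= 9120 × 0.06250 = 570 kN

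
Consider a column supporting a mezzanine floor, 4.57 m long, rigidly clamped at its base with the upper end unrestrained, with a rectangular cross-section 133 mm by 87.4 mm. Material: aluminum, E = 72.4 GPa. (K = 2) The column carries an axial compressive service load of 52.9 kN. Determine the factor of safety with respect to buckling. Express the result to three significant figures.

Buckling occurs about the weak axis: I_min = h·b³/12 with b = 87.4 mm (the shorter side).
I_min = 133×87.4³/12 = 7.400×10^6 mm⁴
I = 7.400×10^6 mm⁴ = 7.400×10^-6 m⁴
Effective length L_e = K·L = 2 × 4.57 = 9.140 m
P_cr = π²EI / L_e² = π² × 72.4×10⁹ × 7.400×10^-6 / 9.140² = 6.329×10^4 N
Factor of safety n = P_cr / P = 63.292 / 52.9 = 1.20

n ≈ 1.20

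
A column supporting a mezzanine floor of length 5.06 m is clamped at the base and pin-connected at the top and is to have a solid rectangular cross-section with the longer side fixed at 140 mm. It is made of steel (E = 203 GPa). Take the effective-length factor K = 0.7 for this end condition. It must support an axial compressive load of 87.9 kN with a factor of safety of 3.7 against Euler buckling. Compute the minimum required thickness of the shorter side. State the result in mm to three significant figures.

b ≈ 55.9 mm

Required P_cr = n·P = 3.7 × 87.9 = 325.2 kN
L_e = K·L = 0.7 × 5.06 = 3.542 m
Required I = P_cr·L_e²/(π²E) = 3.252×10^5 × 3.542² / (π² × 2.03×10^11) = 2.037×10^-6 m⁴
I_req = 2.037×10^6 mm⁴
Rectangle, weak axis: I_min = h·b³/12 with h = 140 mm fixed  ⇒  b = (12I/h)^(1/3) = 55.9 mm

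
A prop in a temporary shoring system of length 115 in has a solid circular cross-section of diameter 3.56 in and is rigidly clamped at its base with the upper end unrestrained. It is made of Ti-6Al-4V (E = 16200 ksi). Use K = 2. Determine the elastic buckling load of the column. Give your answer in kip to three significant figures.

I = πd⁴/64 = π×3.56⁴/64 = 7.884 in⁴
Effective length L_e = K·L = 2 × 115 = 230.0 in
P_cr = π²EI / L_e² = π² × 16200×10³ × 7.884 / 230.0² = 2.383×10^4 lb

P_cr ≈ 23.8 kip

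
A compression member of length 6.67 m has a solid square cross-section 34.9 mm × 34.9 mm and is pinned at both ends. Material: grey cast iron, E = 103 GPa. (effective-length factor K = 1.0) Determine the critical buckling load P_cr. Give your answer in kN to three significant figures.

I = a⁴/12 = 34.9⁴/12 = 1.236×10^5 mm⁴
I = 1.236×10^5 mm⁴ = 1.236×10^-7 m⁴
Effective length L_e = K·L = 1 × 6.67 = 6.670 m
P_cr = π²EI / L_e² = π² × 103×10⁹ × 1.236×10^-7 / 6.670² = 2.825×10^3 N

P_cr ≈ 2.82 kN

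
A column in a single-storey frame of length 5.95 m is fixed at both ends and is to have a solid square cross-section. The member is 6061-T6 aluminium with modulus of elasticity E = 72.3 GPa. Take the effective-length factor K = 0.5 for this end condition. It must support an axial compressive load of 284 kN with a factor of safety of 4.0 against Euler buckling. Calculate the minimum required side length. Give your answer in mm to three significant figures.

a ≈ 114 mm

Required P_cr = n·P = 4.0 × 284 = 1136 kN
L_e = K·L = 0.5 × 5.95 = 2.975 m
Required I = P_cr·L_e²/(π²E) = 1.136×10^6 × 2.975² / (π² × 7.23×10^10) = 1.409×10^-5 m⁴
I_req = 1.409×10^7 mm⁴
Solid square: I = a⁴/12  ⇒  a = (12I)^(1/4) = (12×1.409×10^7)^(1/4) = 114 mm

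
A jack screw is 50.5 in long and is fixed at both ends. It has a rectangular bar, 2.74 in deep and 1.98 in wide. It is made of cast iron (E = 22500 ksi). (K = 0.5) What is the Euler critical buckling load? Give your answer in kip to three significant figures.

Buckling occurs about the weak axis: I_min = h·b³/12 with b = 1.98 in (the shorter side).
I_min = 2.74×1.98³/12 = 1.772 in⁴
Effective length L_e = K·L = 0.5 × 50.5 = 25.25 in
P_cr = π²EI / L_e² = π² × 22500×10³ × 1.772 / 25.25² = 6.173×10^5 lb

P_cr ≈ 617 kip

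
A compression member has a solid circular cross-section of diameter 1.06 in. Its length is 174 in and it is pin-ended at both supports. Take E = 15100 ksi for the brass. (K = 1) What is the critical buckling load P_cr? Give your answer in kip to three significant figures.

I = πd⁴/64 = π×1.06⁴/64 = 6.197×10^-2 in⁴
Effective length L_e = K·L = 1 × 174 = 174.0 in
P_cr = π²EI / L_e² = π² × 15100×10³ × 6.197×10^-2 / 174.0² = 305.1 lb

P_cr ≈ 0.305 kip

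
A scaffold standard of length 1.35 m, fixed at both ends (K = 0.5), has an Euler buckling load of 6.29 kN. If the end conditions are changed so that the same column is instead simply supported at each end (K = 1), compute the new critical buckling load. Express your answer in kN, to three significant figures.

P_cr ∝ 1/K², so P_cr,new = P_cr,old × (K_old/K_new)² = 6.29 × (0.5/1)²
= 6.29 × 0.2500 = 1.57 kN

P_cr ≈ 1.57 kN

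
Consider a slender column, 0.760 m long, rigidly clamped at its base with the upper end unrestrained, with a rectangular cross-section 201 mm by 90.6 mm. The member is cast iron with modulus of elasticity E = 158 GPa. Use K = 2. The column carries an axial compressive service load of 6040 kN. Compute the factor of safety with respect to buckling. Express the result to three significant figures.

Buckling occurs about the weak axis: I_min = h·b³/12 with b = 90.6 mm (the shorter side).
I_min = 201×90.6³/12 = 1.246×10^7 mm⁴
I = 1.246×10^7 mm⁴ = 1.246×10^-5 m⁴
Effective length L_e = K·L = 2 × 0.760 = 1.520 m
P_cr = π²EI / L_e² = π² × 158×10⁹ × 1.246×10^-5 / 1.520² = 8.408×10^6 N
Factor of safety n = P_cr / P = 8407.5 / 6040 = 1.39

n ≈ 1.39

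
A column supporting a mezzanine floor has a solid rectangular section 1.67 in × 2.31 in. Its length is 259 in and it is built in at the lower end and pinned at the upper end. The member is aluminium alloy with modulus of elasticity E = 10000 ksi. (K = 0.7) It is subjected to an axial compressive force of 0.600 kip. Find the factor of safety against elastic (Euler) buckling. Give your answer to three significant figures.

n ≈ 4.49

Buckling occurs about the weak axis: I_min = h·b³/12 with b = 1.67 in (the shorter side).
I_min = 2.31×1.67³/12 = 0.8966 in⁴
Effective length L_e = K·L = 0.7 × 259 = 181.3 in
P_cr = π²EI / L_e² = π² × 10000×10³ × 0.8966 / 181.3² = 2.692×10^3 lb
Factor of safety n = P_cr / P = 2.6921 / 0.600 = 4.49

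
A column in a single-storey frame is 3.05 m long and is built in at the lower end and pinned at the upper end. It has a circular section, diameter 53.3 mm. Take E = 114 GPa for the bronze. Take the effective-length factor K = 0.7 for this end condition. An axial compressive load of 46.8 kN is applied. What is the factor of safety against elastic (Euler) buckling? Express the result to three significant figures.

n ≈ 2.09

I = πd⁴/64 = π×53.3⁴/64 = 3.962×10^5 mm⁴
I = 3.962×10^5 mm⁴ = 3.962×10^-7 m⁴
Effective length L_e = K·L = 0.7 × 3.05 = 2.135 m
P_cr = π²EI / L_e² = π² × 114×10⁹ × 3.962×10^-7 / 2.135² = 9.779×10^4 N
Factor of safety n = P_cr / P = 97.788 / 46.8 = 2.09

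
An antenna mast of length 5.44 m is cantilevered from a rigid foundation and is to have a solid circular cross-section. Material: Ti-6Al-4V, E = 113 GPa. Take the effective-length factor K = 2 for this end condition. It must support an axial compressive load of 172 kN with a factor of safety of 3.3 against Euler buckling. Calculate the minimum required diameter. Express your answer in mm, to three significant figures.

Required P_cr = n·P = 3.3 × 172 = 567.6 kN
L_e = K·L = 2 × 5.44 = 10.88 m
Required I = P_cr·L_e²/(π²E) = 5.676×10^5 × 10.88² / (π² × 1.13×10^11) = 6.025×10^-5 m⁴
I_req = 6.025×10^7 mm⁴
Solid circle: I = πd⁴/64  ⇒  d = (64I/π)^(1/4) = (64×6.025×10^7/π)^(1/4) = 187 mm

d ≈ 187 mm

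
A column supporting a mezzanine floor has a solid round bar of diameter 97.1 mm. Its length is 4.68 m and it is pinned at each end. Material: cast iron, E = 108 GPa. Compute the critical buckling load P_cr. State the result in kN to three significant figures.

I = πd⁴/64 = π×97.1⁴/64 = 4.364×10^6 mm⁴
I = 4.364×10^6 mm⁴ = 4.364×10^-6 m⁴
Effective length L_e = K·L = 1 × 4.68 = 4.680 m
P_cr = π²EI / L_e² = π² × 108×10⁹ × 4.364×10^-6 / 4.680² = 2.124×10^5 N

P_cr ≈ 212 kN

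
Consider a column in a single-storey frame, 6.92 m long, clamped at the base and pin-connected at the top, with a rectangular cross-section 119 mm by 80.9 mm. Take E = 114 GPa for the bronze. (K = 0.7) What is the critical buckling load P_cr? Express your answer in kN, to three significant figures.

P_cr ≈ 252 kN

Buckling occurs about the weak axis: I_min = h·b³/12 with b = 80.9 mm (the shorter side).
I_min = 119×80.9³/12 = 5.251×10^6 mm⁴
I = 5.251×10^6 mm⁴ = 5.251×10^-6 m⁴
Effective length L_e = K·L = 0.7 × 6.92 = 4.844 m
P_cr = π²EI / L_e² = π² × 114×10⁹ × 5.251×10^-6 / 4.844² = 2.518×10^5 N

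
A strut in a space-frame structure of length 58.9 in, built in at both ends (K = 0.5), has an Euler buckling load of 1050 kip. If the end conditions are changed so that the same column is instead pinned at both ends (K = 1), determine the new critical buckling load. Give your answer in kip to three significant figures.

P_cr ≈ 262 kip

P_cr ∝ 1/K², so P_cr,new = P_cr,old × (K_old/K_new)² = 1050 × (0.5/1)²
= 1050 × 0.2500 = 262 kip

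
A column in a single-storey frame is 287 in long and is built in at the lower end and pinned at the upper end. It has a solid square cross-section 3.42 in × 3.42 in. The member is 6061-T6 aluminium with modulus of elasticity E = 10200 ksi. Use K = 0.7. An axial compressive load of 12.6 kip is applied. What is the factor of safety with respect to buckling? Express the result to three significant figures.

I = a⁴/12 = 3.42⁴/12 = 11.40 in⁴
Effective length L_e = K·L = 0.7 × 287 = 200.9 in
P_cr = π²EI / L_e² = π² × 10200×10³ × 11.40 / 200.9² = 2.844×10^4 lb
Factor of safety n = P_cr / P = 28.436 / 12.6 = 2.26

n ≈ 2.26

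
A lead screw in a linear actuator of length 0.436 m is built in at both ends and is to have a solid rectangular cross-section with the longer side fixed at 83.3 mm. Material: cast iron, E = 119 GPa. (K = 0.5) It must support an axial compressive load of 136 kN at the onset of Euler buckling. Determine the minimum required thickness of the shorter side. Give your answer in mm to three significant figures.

L_e = K·L = 0.5 × 0.436 = 0.2180 m
Required I = P_cr·L_e²/(π²E) = 1.360×10^5 × 0.2180² / (π² × 1.19×10^11) = 5.503×10^-9 m⁴
I_req = 5.503×10^3 mm⁴
Rectangle, weak axis: I_min = h·b³/12 with h = 83.3 mm fixed  ⇒  b = (12I/h)^(1/3) = 9.26 mm

b ≈ 9.26 mm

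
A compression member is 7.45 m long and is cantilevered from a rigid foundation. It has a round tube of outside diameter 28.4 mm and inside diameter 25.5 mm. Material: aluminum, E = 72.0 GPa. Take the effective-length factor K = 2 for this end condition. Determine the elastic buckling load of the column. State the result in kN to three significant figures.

P_cr ≈ 0.0358 kN

d_o = 28.4 mm, d_i = 25.5 mm
I = π(d_o⁴ − d_i⁴)/64 = π(28.4⁴ − 25.50⁴)/64 = 1.118×10^4 mm⁴
I = 1.118×10^4 mm⁴ = 1.118×10^-8 m⁴
Effective length L_e = K·L = 2 × 7.45 = 14.90 m
P_cr = π²EI / L_e² = π² × 72.0×10⁹ × 1.118×10^-8 / 14.90² = 35.78 N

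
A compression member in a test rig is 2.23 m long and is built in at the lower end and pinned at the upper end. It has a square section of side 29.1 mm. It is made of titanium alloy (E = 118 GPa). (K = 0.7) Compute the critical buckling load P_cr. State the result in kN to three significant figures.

P_cr ≈ 28.6 kN

I = a⁴/12 = 29.1⁴/12 = 5.976×10^4 mm⁴
I = 5.976×10^4 mm⁴ = 5.976×10^-8 m⁴
Effective length L_e = K·L = 0.7 × 2.23 = 1.561 m
P_cr = π²EI / L_e² = π² × 118×10⁹ × 5.976×10^-8 / 1.561² = 2.856×10^4 N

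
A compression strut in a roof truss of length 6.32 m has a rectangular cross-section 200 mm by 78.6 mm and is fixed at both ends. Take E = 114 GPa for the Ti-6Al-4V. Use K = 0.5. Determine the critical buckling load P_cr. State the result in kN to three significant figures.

P_cr ≈ 912 kN

Buckling occurs about the weak axis: I_min = h·b³/12 with b = 78.6 mm (the shorter side).
I_min = 200×78.6³/12 = 8.093×10^6 mm⁴
I = 8.093×10^6 mm⁴ = 8.093×10^-6 m⁴
Effective length L_e = K·L = 0.5 × 6.32 = 3.160 m
P_cr = π²EI / L_e² = π² × 114×10⁹ × 8.093×10^-6 / 3.160² = 9.119×10^5 N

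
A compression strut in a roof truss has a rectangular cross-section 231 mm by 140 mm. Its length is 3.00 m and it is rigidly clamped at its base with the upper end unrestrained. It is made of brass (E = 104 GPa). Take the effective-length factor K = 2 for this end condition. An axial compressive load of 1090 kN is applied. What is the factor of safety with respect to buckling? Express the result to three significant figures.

Buckling occurs about the weak axis: I_min = h·b³/12 with b = 140 mm (the shorter side).
I_min = 231×140³/12 = 5.282×10^7 mm⁴
I = 5.282×10^7 mm⁴ = 5.282×10^-5 m⁴
Effective length L_e = K·L = 2 × 3.00 = 6.000 m
P_cr = π²EI / L_e² = π² × 104×10⁹ × 5.282×10^-5 / 6.000² = 1.506×10^6 N
Factor of safety n = P_cr / P = 1506.1 / 1090 = 1.38

n ≈ 1.38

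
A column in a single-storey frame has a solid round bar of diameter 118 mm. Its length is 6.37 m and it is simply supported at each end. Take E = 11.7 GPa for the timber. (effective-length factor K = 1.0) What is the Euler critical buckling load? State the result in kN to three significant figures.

I = πd⁴/64 = π×118⁴/64 = 9.517×10^6 mm⁴
I = 9.517×10^6 mm⁴ = 9.517×10^-6 m⁴
Effective length L_e = K·L = 1 × 6.37 = 6.370 m
P_cr = π²EI / L_e² = π² × 11.7×10⁹ × 9.517×10^-6 / 6.370² = 2.708×10^4 N

P_cr ≈ 27.1 kN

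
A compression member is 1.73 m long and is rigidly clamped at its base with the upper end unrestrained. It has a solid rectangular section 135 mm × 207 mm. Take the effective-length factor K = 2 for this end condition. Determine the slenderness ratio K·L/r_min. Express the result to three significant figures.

For a rectangle r_min = b/√12 = 135/√12 = 38.97 mm
L_e = K·L = 2 × 1.73 m = 3.460 m = 3460.0 mm
λ = L_e / r_min = 3460.0 / 38.97 = 88.8

λ ≈ 88.8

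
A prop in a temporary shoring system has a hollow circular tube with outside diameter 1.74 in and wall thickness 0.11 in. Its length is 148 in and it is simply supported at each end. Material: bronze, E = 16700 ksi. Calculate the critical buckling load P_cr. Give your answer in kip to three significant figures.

P_cr ≈ 1.41 kip

Inner diameter d_i = 1.74 − 2×0.11 = 1.520 in
I = π(d_o⁴ − d_i⁴)/64 = π(1.74⁴ − 1.520⁴)/64 = 0.1879 in⁴
Effective length L_e = K·L = 1 × 148 = 148.0 in
P_cr = π²EI / L_e² = π² × 16700×10³ × 0.1879 / 148.0² = 1.414×10^3 lb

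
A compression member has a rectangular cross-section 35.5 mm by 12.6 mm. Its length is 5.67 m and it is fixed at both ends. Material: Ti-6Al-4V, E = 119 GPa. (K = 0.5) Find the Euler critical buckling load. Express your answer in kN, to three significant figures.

P_cr ≈ 0.865 kN

Buckling occurs about the weak axis: I_min = h·b³/12 with b = 12.6 mm (the shorter side).
I_min = 35.5×12.6³/12 = 5.918×10^3 mm⁴
I = 5.918×10^3 mm⁴ = 5.918×10^-9 m⁴
Effective length L_e = K·L = 0.5 × 5.67 = 2.835 m
P_cr = π²EI / L_e² = π² × 119×10⁹ × 5.918×10^-9 / 2.835² = 864.8 N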